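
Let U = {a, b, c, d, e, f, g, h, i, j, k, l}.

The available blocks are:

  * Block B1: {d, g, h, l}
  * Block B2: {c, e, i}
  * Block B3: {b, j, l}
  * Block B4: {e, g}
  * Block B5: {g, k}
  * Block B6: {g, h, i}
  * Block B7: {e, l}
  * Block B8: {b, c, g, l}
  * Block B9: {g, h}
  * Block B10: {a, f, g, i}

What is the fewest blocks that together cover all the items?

B1 and B2 and B3 and B5 and B10 together: B1 ∪ B2 ∪ B3 ∪ B5 ∪ B10 = {a, b, c, d, e, f, g, h, i, j, k, l} — every item is covered.
Only B5 contains k, so B5 is forced; the remaining 10 items need at least 4 more blocks (each remaining block adds at most 3) — so at least 5 blocks are needed, and 5 is optimal.

5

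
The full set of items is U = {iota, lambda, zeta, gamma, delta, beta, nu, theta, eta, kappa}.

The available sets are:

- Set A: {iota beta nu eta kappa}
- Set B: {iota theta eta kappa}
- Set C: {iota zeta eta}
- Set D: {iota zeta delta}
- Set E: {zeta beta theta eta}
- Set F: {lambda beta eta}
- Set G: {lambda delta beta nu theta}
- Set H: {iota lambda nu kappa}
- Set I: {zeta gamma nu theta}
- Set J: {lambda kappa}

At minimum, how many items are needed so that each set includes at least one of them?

3

The 3 items {iota, lambda, zeta} hit every set.
No choice of 2 items meets every set, so 3 is the minimum.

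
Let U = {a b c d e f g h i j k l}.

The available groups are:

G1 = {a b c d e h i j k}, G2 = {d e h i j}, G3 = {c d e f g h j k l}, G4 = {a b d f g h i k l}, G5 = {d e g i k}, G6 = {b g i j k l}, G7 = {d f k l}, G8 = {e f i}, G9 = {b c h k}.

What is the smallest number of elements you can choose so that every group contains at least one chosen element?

2

The 2 elements {e, k} hit every group.
The groups G8, G9 are pairwise disjoint, so any hitting set needs a separate element for each — at least 2. Hence 2 is optimal.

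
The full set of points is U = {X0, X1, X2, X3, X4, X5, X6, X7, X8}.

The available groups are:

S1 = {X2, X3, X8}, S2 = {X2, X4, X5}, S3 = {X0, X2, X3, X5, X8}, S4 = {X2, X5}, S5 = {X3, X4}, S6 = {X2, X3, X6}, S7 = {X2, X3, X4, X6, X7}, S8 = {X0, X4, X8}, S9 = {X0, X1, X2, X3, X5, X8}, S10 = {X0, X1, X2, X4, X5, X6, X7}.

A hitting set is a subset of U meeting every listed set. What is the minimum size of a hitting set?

H = {X2, X4} meets every group (each contains at least one member of H), and |H| = 2.
The groups S4, S8 are pairwise disjoint, so any hitting set needs a separate point for each — at least 2. Hence 2 is optimal.

2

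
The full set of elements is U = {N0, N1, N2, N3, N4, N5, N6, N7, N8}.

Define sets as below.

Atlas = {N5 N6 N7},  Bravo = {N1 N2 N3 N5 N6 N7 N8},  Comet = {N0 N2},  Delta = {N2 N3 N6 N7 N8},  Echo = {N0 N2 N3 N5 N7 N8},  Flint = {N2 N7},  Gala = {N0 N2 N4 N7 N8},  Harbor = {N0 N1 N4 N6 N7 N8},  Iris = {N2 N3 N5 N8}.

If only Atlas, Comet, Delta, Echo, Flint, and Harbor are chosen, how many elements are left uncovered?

0

Union of Atlas, Comet, Delta, Echo, Flint, Harbor = {N0, N1, N2, N3, N4, N5, N6, N7, N8} — that's every element, so 0 are uncovered.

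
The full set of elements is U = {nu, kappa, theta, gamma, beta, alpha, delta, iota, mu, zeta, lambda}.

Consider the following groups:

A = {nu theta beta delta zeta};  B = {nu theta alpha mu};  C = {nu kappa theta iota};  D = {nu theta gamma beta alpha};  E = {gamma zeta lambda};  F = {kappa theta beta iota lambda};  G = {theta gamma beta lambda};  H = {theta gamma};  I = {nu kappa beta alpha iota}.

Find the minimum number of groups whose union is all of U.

A, B, C, and E cover everything between them: the union {nu, kappa, theta, gamma, beta, alpha, delta, iota, mu, zeta, lambda} is all of U.
No 3 of the 9 groups cover everything (all 84 combinations miss at least one element), so 4 is optimal.

4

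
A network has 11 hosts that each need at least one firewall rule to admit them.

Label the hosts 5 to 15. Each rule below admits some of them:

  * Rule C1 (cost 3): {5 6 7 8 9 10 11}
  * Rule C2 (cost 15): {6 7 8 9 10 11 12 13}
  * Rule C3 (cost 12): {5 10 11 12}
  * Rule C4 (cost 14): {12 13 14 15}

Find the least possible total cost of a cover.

17

C1, C4 together cover every host (C1 ∪ C4 = {5, 6, 7, 8, 9, 10, 11, 12, 13, 14, 15}); total cost 3 + 14 = 17.
No covering selection has total cost below 17.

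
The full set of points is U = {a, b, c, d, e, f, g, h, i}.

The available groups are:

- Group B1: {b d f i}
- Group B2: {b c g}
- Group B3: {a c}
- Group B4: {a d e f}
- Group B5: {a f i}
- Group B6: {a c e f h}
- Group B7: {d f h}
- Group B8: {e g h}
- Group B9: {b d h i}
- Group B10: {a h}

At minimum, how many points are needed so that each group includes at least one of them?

The 3 points {a, d, g} hit every group.
The groups B1, B3, B8 are pairwise disjoint, so any hitting set needs a separate point for each — at least 3. Hence 3 is optimal.

3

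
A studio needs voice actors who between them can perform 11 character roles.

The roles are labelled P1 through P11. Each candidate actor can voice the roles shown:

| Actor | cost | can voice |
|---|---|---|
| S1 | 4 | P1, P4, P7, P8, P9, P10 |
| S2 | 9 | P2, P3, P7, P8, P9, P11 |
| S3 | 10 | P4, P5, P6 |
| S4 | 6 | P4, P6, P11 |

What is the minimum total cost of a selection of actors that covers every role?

23

S1, S2, S3 together cover every role (S1 ∪ S2 ∪ S3 = {P1, P2, P3, P4, P5, P6, P7, P8, P9, P10, P11}); total cost 4 + 9 + 10 = 23.
No covering selection has total cost below 23.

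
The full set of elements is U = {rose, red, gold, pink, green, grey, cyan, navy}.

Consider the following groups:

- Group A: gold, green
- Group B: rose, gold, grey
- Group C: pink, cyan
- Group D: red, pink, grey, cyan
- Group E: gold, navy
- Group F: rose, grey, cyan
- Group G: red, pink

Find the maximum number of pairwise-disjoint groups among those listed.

E, F, G are pairwise disjoint (E={gold,navy}; F={rose,grey,cyan}; G={red,pink}).
Every remaining group overlaps one of these, and no 4 of the listed groups are pairwise disjoint, so 3 is the maximum.

3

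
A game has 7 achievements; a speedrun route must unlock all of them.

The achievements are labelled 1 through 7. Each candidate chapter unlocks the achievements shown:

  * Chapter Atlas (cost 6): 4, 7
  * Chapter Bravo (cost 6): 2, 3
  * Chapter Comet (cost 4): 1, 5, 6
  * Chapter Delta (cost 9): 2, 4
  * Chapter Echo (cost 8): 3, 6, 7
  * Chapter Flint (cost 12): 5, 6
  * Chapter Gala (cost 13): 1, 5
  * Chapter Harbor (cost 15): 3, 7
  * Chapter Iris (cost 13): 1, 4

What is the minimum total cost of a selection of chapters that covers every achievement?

Atlas, Bravo, Comet together cover every achievement (Atlas ∪ Bravo ∪ Comet = {1, 2, 3, 4, 5, 6, 7}); total cost 6 + 6 + 4 = 16.
No covering selection has total cost below 16.

16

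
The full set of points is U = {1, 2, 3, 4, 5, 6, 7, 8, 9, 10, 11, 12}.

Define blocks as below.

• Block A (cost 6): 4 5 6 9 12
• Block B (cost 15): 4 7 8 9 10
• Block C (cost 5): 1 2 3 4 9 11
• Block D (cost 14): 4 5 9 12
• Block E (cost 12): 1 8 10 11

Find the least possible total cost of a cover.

A, B, C together cover every point (A ∪ B ∪ C = {1, 2, 3, 4, 5, 6, 7, 8, 9, 10, 11, 12}); total cost 6 + 15 + 5 = 26.
No covering selection has total cost below 26.

26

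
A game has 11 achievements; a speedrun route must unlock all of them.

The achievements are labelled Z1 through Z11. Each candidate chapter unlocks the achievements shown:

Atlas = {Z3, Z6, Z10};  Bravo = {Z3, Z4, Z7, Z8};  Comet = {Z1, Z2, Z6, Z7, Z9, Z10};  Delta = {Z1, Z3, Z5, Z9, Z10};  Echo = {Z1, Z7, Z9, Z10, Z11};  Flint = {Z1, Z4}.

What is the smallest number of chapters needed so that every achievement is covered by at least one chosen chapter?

4

Take {Bravo, Comet, Delta, Echo}. Their union is {Z1, Z2, Z3, Z4, Z5, Z6, Z7, Z8, Z9, Z10, Z11}, which is all 11 achievements.
No 3 of the 6 chapters cover everything (all 20 combinations miss at least one achievement), so 4 is optimal.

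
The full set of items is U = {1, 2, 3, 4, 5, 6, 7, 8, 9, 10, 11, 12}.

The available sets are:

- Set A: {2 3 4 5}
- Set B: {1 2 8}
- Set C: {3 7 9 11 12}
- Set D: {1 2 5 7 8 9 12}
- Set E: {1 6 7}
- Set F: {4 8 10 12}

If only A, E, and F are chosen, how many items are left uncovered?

2

Union of A, E, F = {1, 2, 3, 4, 5, 6, 7, 8, 10, 12}.
Not covered: 9, 11 — 2 items.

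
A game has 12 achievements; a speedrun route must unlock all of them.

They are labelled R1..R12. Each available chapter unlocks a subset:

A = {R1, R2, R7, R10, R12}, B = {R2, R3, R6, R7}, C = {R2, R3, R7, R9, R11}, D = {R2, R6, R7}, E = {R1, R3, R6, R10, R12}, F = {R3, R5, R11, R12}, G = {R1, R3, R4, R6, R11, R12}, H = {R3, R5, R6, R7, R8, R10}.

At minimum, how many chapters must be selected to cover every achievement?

Take {C, G, H}. Their union is {R1, R2, R3, R4, R5, R6, R7, R8, R9, R10, R11, R12}, which is all 12 achievements.
Only G contains R4, so G is forced; the remaining 6 achievements need at least 2 more chapters (each remaining chapter adds at most 4) — so at least 3 chapters are needed, and 3 is optimal.

3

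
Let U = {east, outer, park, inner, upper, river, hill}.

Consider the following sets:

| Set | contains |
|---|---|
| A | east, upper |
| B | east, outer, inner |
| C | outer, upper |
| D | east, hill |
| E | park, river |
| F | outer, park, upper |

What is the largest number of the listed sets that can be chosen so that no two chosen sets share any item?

C, D, E are pairwise disjoint (C={outer,upper}; D={east,hill}; E={park,river}).
Every remaining set overlaps one of these, and no 4 of the listed sets are pairwise disjoint, so 3 is the maximum.

3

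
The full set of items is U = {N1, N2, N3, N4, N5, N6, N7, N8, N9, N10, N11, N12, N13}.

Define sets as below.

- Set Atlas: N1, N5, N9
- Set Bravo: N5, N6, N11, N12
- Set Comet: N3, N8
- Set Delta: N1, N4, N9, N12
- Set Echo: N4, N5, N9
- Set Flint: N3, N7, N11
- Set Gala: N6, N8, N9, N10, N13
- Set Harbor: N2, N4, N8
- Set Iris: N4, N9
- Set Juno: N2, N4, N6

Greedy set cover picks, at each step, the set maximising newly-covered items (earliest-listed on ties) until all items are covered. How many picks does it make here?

5

Greedy: pick Gala (covers 5 new) → pick Bravo (covers 3 new) → pick Delta (covers 2 new) → pick Flint (covers 2 new) → pick Harbor (covers 1 new). Total picks: 5.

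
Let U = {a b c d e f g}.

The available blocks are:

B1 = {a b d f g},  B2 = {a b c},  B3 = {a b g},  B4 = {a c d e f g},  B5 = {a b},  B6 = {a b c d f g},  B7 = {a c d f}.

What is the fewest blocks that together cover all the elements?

Take {B1, B4}. Their union is {a, b, c, d, e, f, g}, which is all 7 elements.
No single block has all 7 elements (the largest, B4, has 6), so 2 is optimal.

2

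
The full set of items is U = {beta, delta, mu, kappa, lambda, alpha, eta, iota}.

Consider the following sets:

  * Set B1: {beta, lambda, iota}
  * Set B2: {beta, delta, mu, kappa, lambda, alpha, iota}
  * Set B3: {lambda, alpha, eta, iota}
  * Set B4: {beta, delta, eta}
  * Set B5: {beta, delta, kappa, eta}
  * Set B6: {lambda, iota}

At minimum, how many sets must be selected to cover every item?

2

B2 and B4 together: B2 ∪ B4 = {beta, delta, mu, kappa, lambda, alpha, eta, iota} — every item is covered.
No single set has all 8 items (the largest, B2, has 7), so 2 is optimal.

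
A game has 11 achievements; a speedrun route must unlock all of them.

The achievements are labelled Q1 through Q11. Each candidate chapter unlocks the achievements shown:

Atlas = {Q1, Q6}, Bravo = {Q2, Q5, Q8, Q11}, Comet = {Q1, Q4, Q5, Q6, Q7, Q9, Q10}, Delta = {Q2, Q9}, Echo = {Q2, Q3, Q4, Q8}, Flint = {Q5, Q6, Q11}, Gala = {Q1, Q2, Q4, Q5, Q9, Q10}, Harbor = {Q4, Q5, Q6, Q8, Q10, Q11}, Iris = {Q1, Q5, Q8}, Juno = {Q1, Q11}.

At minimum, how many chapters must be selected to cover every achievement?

3

Comet and Echo and Harbor together: Comet ∪ Echo ∪ Harbor = {Q1, Q2, Q3, Q4, Q5, Q6, Q7, Q8, Q9, Q10, Q11} — every achievement is covered.
Only Echo contains Q3, so Echo is forced; the remaining 7 achievements need at least 2 more chapters (each remaining chapter adds at most 6) — so at least 3 chapters are needed, and 3 is optimal.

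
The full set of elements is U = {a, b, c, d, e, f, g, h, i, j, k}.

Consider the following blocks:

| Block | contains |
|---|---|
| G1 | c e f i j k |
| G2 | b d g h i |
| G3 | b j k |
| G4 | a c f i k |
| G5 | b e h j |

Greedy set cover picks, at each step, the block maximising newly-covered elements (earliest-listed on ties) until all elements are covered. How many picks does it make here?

Greedy: pick G1 (covers 6 new) → pick G2 (covers 4 new) → pick G4 (covers 1 new). Total picks: 3.

3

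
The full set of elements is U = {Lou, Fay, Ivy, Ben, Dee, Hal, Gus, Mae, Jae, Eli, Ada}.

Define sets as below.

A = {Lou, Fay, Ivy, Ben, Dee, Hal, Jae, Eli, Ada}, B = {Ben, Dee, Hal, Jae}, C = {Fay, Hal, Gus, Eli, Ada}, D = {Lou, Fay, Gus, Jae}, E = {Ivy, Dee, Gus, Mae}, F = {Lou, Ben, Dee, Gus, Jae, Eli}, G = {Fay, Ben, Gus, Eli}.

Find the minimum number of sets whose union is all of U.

2

A and E together: A ∪ E = {Lou, Fay, Ivy, Ben, Dee, Hal, Gus, Mae, Jae, Eli, Ada} — every element is covered.
No single set has all 11 elements (the largest, A, has 9), so 2 is optimal.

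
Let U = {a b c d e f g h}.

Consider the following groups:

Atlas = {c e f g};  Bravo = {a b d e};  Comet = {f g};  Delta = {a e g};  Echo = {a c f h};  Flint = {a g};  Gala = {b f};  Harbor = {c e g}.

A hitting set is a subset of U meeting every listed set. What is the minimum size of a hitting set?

The 3 points {e, f, g} hit every group.
No choice of 2 points meets every group, so 3 is the minimum.

3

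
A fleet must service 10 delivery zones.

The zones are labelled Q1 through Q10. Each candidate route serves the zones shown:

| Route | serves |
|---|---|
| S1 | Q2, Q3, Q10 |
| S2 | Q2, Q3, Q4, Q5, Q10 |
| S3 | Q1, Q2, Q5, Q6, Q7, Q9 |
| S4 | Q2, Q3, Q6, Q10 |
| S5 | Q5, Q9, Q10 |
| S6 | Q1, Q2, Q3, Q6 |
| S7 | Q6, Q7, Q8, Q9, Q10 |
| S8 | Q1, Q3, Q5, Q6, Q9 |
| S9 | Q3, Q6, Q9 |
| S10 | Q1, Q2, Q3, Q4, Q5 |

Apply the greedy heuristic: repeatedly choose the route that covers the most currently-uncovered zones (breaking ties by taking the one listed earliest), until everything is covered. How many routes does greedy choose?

Greedy: pick S3 (covers 6 new) → pick S2 (covers 3 new) → pick S7 (covers 1 new). Total picks: 3.
(The true minimum cover uses only 2 routes, so greedy is not optimal here.)

3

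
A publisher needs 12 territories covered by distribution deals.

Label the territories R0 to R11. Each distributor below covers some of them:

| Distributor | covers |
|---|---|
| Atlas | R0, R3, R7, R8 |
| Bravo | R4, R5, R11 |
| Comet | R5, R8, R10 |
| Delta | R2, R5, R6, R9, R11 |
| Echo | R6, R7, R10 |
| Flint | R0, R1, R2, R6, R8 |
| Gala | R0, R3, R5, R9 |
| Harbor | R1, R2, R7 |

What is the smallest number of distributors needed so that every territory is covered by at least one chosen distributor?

4

Bravo and Echo and Flint and Gala together: Bravo ∪ Echo ∪ Flint ∪ Gala = {R0, R1, R2, R3, R4, R5, R6, R7, R8, R9, R10, R11} — every territory is covered.
No 3 of the 8 distributors cover everything (all 56 combinations miss at least one territory), so 4 is optimal.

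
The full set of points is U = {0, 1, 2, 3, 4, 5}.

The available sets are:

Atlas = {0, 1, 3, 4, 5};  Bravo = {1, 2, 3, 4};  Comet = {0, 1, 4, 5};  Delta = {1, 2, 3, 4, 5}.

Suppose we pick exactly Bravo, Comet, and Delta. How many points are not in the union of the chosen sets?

Union of Bravo, Comet, Delta = {0, 1, 2, 3, 4, 5} — that's every point, so 0 are uncovered.

0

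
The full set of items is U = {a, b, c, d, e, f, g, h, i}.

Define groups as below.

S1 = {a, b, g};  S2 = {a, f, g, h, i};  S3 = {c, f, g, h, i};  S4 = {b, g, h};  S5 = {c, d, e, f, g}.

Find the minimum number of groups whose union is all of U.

Take {S1, S3, S5}. Their union is {a, b, c, d, e, f, g, h, i}, which is all 9 items.
Only S5 contains d, so S5 is forced; the remaining 4 items need at least 2 more groups (each remaining group adds at most 3) — so at least 3 groups are needed, and 3 is optimal.

3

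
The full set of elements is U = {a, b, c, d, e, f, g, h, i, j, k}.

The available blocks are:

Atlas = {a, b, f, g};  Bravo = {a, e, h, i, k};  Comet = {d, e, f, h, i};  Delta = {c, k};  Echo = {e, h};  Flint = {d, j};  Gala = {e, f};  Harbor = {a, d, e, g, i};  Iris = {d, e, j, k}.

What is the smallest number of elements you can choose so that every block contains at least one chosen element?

T = {c, d, e, f} meets every block (each contains at least one member of T), and |T| = 4.
The blocks Atlas, Delta, Echo, Flint are pairwise disjoint, so any hitting set needs a separate element for each — at least 4. Hence 4 is optimal.

4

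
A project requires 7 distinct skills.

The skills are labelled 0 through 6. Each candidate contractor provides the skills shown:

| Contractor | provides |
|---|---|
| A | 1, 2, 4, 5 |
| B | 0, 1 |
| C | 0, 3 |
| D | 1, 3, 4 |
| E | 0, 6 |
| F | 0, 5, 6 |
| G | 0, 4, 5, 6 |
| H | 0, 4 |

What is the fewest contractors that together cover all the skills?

3

A and C and G together: A ∪ C ∪ G = {0, 1, 2, 3, 4, 5, 6} — every skill is covered.
Only A contains 2, so A is forced; the remaining 3 skills need at least 2 more contractors (each remaining contractor adds at most 2) — so at least 3 contractors are needed, and 3 is optimal.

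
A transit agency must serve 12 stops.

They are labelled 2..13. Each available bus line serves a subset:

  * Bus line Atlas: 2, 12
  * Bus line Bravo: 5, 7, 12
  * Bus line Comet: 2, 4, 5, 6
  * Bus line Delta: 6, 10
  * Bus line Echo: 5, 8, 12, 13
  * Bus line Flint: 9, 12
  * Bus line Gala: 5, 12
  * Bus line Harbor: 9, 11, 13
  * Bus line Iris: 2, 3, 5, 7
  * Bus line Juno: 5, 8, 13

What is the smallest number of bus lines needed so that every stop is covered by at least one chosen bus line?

Take {Comet, Delta, Echo, Harbor, Iris}. Their union is {2, 3, 4, 5, 6, 7, 8, 9, 10, 11, 12, 13}, which is all 12 stops.
No 4 of the 10 bus lines cover everything (all 210 combinations miss at least one stop), so 5 is optimal.

5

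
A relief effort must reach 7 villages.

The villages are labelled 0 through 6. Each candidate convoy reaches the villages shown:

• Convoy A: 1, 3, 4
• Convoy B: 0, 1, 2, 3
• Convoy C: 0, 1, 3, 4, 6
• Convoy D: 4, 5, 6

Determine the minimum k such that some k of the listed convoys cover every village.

Take {B, D}. Their union is {0, 1, 2, 3, 4, 5, 6}, which is all 7 villages.
No single convoy has all 7 villages (the largest, C, has 5), so 2 is optimal.

2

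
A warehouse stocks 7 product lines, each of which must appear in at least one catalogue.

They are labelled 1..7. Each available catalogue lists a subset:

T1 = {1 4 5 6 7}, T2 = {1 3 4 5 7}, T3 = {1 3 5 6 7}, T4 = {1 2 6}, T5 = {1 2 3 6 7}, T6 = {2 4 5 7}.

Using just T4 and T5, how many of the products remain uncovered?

Union of T4, T5 = {1, 2, 3, 6, 7}.
Not covered: 4, 5 — 2 products.

2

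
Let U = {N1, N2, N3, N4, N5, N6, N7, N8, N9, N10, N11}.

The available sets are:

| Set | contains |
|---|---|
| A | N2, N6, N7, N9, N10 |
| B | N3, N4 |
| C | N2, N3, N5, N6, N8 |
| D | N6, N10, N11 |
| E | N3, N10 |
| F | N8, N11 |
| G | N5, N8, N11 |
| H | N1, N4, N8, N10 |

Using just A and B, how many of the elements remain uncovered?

4

Union of A, B = {N2, N3, N4, N6, N7, N9, N10}.
Not covered: N1, N5, N8, N11 — 4 elements.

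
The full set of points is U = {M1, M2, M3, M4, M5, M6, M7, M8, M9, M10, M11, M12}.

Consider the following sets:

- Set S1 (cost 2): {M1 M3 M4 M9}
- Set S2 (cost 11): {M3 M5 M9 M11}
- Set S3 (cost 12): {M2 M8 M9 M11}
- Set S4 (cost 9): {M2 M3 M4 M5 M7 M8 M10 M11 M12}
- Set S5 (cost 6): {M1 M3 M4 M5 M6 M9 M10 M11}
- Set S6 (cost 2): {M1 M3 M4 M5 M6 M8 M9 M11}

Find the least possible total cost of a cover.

11

S4, S6 together cover every point (S4 ∪ S6 = {M1, M2, M3, M4, M5, M6, M7, M8, M9, M10, M11, M12}); total cost 9 + 2 = 11.
No covering selection has total cost below 11.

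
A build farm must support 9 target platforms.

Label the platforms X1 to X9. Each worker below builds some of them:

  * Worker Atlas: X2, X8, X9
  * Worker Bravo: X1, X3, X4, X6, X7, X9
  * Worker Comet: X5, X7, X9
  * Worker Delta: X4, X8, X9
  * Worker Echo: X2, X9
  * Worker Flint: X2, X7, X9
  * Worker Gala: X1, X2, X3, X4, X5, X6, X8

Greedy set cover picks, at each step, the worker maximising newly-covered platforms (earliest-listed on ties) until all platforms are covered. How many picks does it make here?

Greedy: pick Gala (covers 7 new) → pick Bravo (covers 2 new). Total picks: 2.

2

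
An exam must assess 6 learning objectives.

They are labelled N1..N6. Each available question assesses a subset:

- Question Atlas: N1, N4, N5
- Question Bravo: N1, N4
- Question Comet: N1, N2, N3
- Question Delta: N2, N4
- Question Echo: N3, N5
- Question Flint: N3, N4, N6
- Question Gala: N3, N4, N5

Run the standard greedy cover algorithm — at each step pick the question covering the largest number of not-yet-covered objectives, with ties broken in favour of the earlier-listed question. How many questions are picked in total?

Greedy: pick Atlas (covers 3 new) → pick Comet (covers 2 new) → pick Flint (covers 1 new). Total picks: 3.

3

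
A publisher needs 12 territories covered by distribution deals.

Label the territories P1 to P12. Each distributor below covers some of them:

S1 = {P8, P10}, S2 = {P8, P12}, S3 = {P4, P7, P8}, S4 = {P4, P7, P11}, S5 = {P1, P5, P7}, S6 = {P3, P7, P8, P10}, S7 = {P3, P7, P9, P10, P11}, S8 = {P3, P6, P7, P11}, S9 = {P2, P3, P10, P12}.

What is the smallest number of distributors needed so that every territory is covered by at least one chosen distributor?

Take {S3, S5, S7, S8, S9}. Their union is {P1, P2, P3, P4, P5, P6, P7, P8, P9, P10, P11, P12}, which is all 12 territories.
Only S7 contains P9, so S7 is forced; the remaining 7 territories need at least 4 more distributors (each remaining distributor adds at most 2) — so at least 5 distributors are needed, and 5 is optimal.

5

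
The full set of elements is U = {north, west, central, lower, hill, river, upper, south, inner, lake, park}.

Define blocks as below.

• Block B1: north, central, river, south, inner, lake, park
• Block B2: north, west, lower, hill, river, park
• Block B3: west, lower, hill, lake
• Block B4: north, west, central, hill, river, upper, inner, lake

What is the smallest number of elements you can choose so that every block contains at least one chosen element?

The 2 elements {west, south} hit every block.
No single element lies in every block, so at least 2 are needed and 2 is optimal.

2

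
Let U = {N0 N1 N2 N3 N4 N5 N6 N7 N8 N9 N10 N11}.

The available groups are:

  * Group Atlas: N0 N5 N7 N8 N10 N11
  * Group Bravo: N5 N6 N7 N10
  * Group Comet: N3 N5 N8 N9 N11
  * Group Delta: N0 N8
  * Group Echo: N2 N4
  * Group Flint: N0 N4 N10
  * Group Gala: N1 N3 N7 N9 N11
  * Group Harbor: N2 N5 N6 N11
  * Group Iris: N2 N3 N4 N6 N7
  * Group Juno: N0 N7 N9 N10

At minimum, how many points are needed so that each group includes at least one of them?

The 4 points {N0, N2, N5, N9} hit every group.
No choice of 3 points meets every group, so 4 is the minimum.

4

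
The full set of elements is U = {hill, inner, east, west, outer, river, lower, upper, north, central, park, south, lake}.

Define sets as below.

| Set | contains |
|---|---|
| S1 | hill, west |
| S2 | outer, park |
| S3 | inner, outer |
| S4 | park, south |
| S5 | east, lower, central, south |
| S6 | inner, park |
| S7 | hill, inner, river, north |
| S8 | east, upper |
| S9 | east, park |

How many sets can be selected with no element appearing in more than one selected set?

4

S1, S3, S4, S8 are pairwise disjoint (S1={hill,west}; S3={inner,outer}; S4={park,south}; S8={east,upper}).
Every remaining set overlaps one of these, and no 5 of the listed sets are pairwise disjoint, so 4 is the maximum.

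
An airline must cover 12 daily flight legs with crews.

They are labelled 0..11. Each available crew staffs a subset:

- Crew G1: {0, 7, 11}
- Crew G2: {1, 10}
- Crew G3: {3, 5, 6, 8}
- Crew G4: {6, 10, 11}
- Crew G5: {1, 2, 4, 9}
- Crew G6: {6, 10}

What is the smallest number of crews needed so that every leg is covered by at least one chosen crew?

4

Take {G1, G3, G4, G5}. Their union is {0, 1, 2, 3, 4, 5, 6, 7, 8, 9, 10, 11}, which is all 12 legs.
Only G1 contains 0, so G1 is forced; the remaining 9 legs need at least 3 more crews (each remaining crew adds at most 4) — so at least 4 crews are needed, and 4 is optimal.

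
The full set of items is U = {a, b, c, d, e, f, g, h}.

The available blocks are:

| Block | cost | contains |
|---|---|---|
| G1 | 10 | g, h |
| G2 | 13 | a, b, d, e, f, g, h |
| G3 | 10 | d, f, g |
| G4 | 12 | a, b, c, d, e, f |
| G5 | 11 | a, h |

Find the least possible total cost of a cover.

22

G1, G4 together cover every item (G1 ∪ G4 = {a, b, c, d, e, f, g, h}); total cost 10 + 12 = 22.
The greedy pick G2, G4 costs 25; no covering selection beats 22.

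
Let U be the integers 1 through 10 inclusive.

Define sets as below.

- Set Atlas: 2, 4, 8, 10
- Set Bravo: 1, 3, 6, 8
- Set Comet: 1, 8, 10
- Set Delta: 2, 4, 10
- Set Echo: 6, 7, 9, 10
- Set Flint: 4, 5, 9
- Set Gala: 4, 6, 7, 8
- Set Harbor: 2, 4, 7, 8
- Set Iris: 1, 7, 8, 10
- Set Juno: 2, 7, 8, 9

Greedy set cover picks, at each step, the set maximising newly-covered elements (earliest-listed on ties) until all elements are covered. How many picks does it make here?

Greedy: pick Atlas (covers 4 new) → pick Bravo (covers 3 new) → pick Echo (covers 2 new) → pick Flint (covers 1 new). Total picks: 4.

4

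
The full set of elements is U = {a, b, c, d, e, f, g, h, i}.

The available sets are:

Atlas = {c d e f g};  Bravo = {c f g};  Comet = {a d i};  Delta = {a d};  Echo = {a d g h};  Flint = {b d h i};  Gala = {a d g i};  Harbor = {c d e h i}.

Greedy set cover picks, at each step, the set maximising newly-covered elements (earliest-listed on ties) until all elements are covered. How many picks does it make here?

3

Greedy: pick Atlas (covers 5 new) → pick Flint (covers 3 new) → pick Comet (covers 1 new). Total picks: 3.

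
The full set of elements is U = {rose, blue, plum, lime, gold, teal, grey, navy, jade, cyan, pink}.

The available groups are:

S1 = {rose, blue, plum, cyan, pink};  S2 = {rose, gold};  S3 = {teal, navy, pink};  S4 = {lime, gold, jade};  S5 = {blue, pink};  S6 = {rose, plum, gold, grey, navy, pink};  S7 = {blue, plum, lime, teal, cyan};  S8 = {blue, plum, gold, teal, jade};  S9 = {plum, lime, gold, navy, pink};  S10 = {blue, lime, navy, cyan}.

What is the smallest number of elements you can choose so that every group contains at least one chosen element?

3

H = {blue, gold, teal} meets every group (each contains at least one member of H), and |H| = 3.
No choice of 2 elements meets every group, so 3 is the minimum.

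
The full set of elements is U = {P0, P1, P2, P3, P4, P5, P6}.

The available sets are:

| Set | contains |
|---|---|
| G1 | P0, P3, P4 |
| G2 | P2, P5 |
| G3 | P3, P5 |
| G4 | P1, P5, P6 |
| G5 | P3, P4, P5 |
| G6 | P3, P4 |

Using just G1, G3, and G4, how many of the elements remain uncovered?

Union of G1, G3, G4 = {P0, P1, P3, P4, P5, P6}.
Not covered: P2 — 1 element.

1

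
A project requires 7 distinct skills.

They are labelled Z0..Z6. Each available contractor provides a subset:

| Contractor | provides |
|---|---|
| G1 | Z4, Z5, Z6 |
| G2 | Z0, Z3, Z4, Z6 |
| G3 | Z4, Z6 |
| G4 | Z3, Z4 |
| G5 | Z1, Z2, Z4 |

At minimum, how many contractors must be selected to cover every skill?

3

G1 and G2 and G5 together: G1 ∪ G2 ∪ G5 = {Z0, Z1, Z2, Z3, Z4, Z5, Z6} — every skill is covered.
Only G2 contains Z0, so G2 is forced; the remaining 3 skills need at least 2 more contractors (each remaining contractor adds at most 2) — so at least 3 contractors are needed, and 3 is optimal.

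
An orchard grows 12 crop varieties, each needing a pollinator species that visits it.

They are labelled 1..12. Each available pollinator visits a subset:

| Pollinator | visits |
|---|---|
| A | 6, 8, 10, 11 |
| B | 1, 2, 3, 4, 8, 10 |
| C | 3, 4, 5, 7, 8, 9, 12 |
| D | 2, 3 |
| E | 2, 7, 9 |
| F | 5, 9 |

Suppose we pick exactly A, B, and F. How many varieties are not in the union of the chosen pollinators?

Union of A, B, F = {1, 2, 3, 4, 5, 6, 8, 9, 10, 11}.
Not covered: 7, 12 — 2 varieties.

2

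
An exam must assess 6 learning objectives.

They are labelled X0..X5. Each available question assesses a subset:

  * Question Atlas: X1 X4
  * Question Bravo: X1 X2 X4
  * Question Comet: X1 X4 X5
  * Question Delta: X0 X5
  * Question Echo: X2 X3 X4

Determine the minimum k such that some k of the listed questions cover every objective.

Take {Atlas, Delta, Echo}. Their union is {X0, X1, X2, X3, X4, X5}, which is all 6 objectives.
Only Delta contains X0, so Delta is forced; the remaining 4 objectives need at least 2 more questions (each remaining question adds at most 3) — so at least 3 questions are needed, and 3 is optimal.

3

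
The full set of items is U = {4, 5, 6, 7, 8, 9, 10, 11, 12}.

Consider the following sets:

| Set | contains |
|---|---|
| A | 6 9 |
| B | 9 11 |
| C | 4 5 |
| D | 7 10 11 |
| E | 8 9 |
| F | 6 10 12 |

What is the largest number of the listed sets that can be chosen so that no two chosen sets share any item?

C, D, E are pairwise disjoint (C={4,5}; D={7,10,11}; E={8,9}).
Every remaining set overlaps one of these, and no 4 of the listed sets are pairwise disjoint, so 3 is the maximum.

3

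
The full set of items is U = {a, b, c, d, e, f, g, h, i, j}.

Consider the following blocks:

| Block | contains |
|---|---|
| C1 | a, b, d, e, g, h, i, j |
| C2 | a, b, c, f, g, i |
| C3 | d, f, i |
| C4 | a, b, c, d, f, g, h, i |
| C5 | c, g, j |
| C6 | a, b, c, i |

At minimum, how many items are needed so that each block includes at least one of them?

The 2 items {g, i} hit every block.
The blocks C3, C5 are pairwise disjoint, so any hitting set needs a separate item for each — at least 2. Hence 2 is optimal.

2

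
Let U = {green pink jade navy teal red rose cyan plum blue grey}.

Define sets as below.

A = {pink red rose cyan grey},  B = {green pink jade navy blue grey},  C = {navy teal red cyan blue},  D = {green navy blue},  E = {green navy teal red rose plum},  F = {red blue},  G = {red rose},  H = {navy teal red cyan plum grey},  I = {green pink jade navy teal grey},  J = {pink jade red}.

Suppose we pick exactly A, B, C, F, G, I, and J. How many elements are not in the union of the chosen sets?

Union of A, B, C, F, G, I, J = {green, pink, jade, navy, teal, red, rose, cyan, blue, grey}.
Not covered: plum — 1 element.

1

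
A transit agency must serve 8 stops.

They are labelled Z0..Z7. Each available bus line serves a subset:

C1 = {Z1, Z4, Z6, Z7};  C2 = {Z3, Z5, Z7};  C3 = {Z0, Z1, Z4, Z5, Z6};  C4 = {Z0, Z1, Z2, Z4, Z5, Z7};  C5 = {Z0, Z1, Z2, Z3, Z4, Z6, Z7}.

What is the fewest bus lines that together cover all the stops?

2

Take {C2, C5}. Their union is {Z0, Z1, Z2, Z3, Z4, Z5, Z6, Z7}, which is all 8 stops.
No single bus line has all 8 stops (the largest, C5, has 7), so 2 is optimal.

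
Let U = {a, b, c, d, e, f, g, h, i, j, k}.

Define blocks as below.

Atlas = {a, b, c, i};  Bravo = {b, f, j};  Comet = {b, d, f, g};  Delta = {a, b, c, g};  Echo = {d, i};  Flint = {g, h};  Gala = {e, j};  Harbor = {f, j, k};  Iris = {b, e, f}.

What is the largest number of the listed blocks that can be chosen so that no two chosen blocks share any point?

3

Bravo, Echo, Flint are pairwise disjoint (Bravo={b,f,j}; Echo={d,i}; Flint={g,h}).
Every remaining block overlaps one of these, and no 4 of the listed blocks are pairwise disjoint, so 3 is the maximum.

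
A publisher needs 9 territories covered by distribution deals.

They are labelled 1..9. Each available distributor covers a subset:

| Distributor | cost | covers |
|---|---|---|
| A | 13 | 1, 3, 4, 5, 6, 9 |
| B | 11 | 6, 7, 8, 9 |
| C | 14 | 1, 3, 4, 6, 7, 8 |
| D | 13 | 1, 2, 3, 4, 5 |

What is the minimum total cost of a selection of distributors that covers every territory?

B, D together cover every territory (B ∪ D = {1, 2, 3, 4, 5, 6, 7, 8, 9}); total cost 11 + 13 = 24.
The greedy pick A, B, D costs 37; no covering selection beats 24.

24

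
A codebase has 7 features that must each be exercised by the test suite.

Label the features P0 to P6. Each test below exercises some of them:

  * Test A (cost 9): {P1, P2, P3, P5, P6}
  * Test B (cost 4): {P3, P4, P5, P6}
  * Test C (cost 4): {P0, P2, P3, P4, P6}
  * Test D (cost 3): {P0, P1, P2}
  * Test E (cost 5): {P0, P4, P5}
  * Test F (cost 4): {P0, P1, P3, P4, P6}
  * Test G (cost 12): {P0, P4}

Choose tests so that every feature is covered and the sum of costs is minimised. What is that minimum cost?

B, D together cover every feature (B ∪ D = {P0, P1, P2, P3, P4, P5, P6}); total cost 4 + 3 = 7.
The greedy pick C, D, B costs 11; no covering selection beats 7.

7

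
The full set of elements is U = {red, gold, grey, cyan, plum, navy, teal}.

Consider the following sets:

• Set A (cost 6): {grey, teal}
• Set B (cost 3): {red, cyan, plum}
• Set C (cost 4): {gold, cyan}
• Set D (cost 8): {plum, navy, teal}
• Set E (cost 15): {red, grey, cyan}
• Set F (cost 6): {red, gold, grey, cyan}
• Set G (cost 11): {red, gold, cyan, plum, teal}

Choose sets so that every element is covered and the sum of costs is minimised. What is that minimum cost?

D, F together cover every element (D ∪ F = {red, gold, grey, cyan, plum, navy, teal}); total cost 8 + 6 = 14.
The greedy pick B, A, C, D costs 21; no covering selection beats 14.

14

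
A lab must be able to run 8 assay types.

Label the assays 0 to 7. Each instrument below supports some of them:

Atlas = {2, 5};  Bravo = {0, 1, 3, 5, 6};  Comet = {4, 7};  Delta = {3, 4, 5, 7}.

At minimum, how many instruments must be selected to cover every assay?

Take {Atlas, Bravo, Delta}. Their union is {0, 1, 2, 3, 4, 5, 6, 7}, which is all 8 assays.
Only Bravo contains 0, so Bravo is forced; the remaining 3 assays need at least 2 more instruments (each remaining instrument adds at most 2) — so at least 3 instruments are needed, and 3 is optimal.

3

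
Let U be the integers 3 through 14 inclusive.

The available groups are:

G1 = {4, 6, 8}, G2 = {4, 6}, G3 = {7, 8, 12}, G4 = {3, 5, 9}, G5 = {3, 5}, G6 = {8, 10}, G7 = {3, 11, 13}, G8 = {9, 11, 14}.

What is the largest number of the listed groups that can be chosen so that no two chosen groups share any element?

4

G2, G3, G5, G8 are pairwise disjoint (G2={4,6}; G3={7,8,12}; G5={3,5}; G8={9,11,14}).
Every remaining group overlaps one of these, and no 5 of the listed groups are pairwise disjoint, so 4 is the maximum.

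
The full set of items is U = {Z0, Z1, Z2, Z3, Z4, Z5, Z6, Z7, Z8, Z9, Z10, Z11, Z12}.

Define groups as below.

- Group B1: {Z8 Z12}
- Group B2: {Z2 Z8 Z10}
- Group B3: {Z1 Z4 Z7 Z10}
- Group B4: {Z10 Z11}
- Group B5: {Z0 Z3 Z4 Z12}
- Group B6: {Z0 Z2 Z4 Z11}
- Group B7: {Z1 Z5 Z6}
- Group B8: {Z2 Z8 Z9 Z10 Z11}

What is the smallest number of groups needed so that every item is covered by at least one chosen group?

4

B3 and B5 and B7 and B8 together: B3 ∪ B5 ∪ B7 ∪ B8 = {Z0, Z1, Z2, Z3, Z4, Z5, Z6, Z7, Z8, Z9, Z10, Z11, Z12} — every item is covered.
Only B3 contains Z7, so B3 is forced; the remaining 9 items need at least 3 more groups (each remaining group adds at most 4) — so at least 4 groups are needed, and 4 is optimal.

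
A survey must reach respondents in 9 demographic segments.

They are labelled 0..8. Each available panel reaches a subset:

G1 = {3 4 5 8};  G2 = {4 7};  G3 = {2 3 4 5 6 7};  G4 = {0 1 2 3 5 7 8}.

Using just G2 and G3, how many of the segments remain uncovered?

3

Union of G2, G3 = {2, 3, 4, 5, 6, 7}.
Not covered: 0, 1, 8 — 3 segments.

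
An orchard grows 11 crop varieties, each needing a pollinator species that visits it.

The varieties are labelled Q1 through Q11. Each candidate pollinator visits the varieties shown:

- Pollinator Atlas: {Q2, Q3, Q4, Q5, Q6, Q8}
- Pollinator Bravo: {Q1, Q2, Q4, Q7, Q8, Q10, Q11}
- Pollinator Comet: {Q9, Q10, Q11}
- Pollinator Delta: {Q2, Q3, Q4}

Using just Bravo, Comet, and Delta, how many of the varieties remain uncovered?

2

Union of Bravo, Comet, Delta = {Q1, Q2, Q3, Q4, Q7, Q8, Q9, Q10, Q11}.
Not covered: Q5, Q6 — 2 varieties.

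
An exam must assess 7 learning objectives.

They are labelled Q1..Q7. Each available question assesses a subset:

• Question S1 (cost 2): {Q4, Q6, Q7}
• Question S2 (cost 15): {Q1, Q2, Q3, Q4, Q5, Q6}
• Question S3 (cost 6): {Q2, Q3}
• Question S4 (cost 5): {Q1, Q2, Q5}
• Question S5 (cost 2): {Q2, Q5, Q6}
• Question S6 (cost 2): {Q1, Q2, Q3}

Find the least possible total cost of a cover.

6

S1, S5, S6 together cover every objective (S1 ∪ S5 ∪ S6 = {Q1, Q2, Q3, Q4, Q5, Q6, Q7}); total cost 2 + 2 + 2 = 6.
No covering selection has total cost below 6.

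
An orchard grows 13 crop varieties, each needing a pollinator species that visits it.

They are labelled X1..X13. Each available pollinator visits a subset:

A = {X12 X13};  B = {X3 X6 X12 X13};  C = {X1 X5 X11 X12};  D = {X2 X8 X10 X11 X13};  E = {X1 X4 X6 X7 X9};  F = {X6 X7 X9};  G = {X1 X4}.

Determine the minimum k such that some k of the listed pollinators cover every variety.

Take {B, C, D, E}. Their union is {X1, X2, X3, X4, X5, X6, X7, X8, X9, X10, X11, X12, X13}, which is all 13 varieties.
Only B contains X3, so B is forced; the remaining 9 varieties need at least 3 more pollinators (each remaining pollinator adds at most 4) — so at least 4 pollinators are needed, and 4 is optimal.

4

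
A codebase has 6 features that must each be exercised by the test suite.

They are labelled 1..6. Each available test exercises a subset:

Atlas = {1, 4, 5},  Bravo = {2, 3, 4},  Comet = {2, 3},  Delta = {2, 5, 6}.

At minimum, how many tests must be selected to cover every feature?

3

Take {Atlas, Bravo, Delta}. Their union is {1, 2, 3, 4, 5, 6}, which is all 6 features.
Only Atlas contains 1, so Atlas is forced; the remaining 3 features need at least 2 more tests (each remaining test adds at most 2) — so at least 3 tests are needed, and 3 is optimal.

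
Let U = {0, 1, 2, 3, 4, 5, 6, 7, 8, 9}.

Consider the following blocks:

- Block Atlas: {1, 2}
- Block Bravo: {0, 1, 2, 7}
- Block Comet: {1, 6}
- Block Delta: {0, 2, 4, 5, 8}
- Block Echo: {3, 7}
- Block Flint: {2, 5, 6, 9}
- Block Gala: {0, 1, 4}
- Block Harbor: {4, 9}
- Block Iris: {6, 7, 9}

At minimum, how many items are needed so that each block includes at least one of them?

4

Take H = {0, 1, 3, 9}. Each listed block contains at least one of these, so H is a hitting set of size 4.
No choice of 3 items meets every block, so 4 is the minimum.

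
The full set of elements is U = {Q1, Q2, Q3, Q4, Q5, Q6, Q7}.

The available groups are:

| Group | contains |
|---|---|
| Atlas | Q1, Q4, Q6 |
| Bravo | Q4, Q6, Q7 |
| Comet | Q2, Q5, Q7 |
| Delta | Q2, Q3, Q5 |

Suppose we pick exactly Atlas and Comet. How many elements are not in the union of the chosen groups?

Union of Atlas, Comet = {Q1, Q2, Q4, Q5, Q6, Q7}.
Not covered: Q3 — 1 element.

1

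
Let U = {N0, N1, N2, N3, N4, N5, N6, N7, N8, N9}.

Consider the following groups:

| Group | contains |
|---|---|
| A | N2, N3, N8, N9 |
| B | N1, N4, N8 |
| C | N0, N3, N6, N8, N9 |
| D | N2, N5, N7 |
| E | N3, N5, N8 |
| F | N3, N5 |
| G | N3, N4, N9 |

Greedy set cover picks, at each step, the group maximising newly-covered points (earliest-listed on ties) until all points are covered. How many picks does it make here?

3

Greedy: pick C (covers 5 new) → pick D (covers 3 new) → pick B (covers 2 new). Total picks: 3.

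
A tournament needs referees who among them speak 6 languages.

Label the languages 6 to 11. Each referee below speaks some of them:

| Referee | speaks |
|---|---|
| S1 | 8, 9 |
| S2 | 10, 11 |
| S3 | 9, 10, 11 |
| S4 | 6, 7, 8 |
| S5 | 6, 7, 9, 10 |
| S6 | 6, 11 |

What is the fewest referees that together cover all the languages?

2

S3 and S4 together: S3 ∪ S4 = {6, 7, 8, 9, 10, 11} — every language is covered.
No single referee has all 6 languages (the largest, S5, has 4), so 2 is optimal.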